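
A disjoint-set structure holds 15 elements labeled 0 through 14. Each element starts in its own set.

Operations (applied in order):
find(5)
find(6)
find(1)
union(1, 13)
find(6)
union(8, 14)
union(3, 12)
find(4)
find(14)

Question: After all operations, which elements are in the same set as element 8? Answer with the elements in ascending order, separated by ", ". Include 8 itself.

Answer: 8, 14

Derivation:
Step 1: find(5) -> no change; set of 5 is {5}
Step 2: find(6) -> no change; set of 6 is {6}
Step 3: find(1) -> no change; set of 1 is {1}
Step 4: union(1, 13) -> merged; set of 1 now {1, 13}
Step 5: find(6) -> no change; set of 6 is {6}
Step 6: union(8, 14) -> merged; set of 8 now {8, 14}
Step 7: union(3, 12) -> merged; set of 3 now {3, 12}
Step 8: find(4) -> no change; set of 4 is {4}
Step 9: find(14) -> no change; set of 14 is {8, 14}
Component of 8: {8, 14}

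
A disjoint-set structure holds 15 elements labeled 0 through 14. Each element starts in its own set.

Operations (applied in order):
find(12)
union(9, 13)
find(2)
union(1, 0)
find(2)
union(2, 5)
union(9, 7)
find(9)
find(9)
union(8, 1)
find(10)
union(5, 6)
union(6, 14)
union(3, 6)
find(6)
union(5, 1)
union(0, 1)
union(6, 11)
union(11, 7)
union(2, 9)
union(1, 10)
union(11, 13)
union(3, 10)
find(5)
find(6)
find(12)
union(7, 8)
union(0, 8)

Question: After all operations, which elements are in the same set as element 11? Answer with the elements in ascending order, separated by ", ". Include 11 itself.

Answer: 0, 1, 2, 3, 5, 6, 7, 8, 9, 10, 11, 13, 14

Derivation:
Step 1: find(12) -> no change; set of 12 is {12}
Step 2: union(9, 13) -> merged; set of 9 now {9, 13}
Step 3: find(2) -> no change; set of 2 is {2}
Step 4: union(1, 0) -> merged; set of 1 now {0, 1}
Step 5: find(2) -> no change; set of 2 is {2}
Step 6: union(2, 5) -> merged; set of 2 now {2, 5}
Step 7: union(9, 7) -> merged; set of 9 now {7, 9, 13}
Step 8: find(9) -> no change; set of 9 is {7, 9, 13}
Step 9: find(9) -> no change; set of 9 is {7, 9, 13}
Step 10: union(8, 1) -> merged; set of 8 now {0, 1, 8}
Step 11: find(10) -> no change; set of 10 is {10}
Step 12: union(5, 6) -> merged; set of 5 now {2, 5, 6}
Step 13: union(6, 14) -> merged; set of 6 now {2, 5, 6, 14}
Step 14: union(3, 6) -> merged; set of 3 now {2, 3, 5, 6, 14}
Step 15: find(6) -> no change; set of 6 is {2, 3, 5, 6, 14}
Step 16: union(5, 1) -> merged; set of 5 now {0, 1, 2, 3, 5, 6, 8, 14}
Step 17: union(0, 1) -> already same set; set of 0 now {0, 1, 2, 3, 5, 6, 8, 14}
Step 18: union(6, 11) -> merged; set of 6 now {0, 1, 2, 3, 5, 6, 8, 11, 14}
Step 19: union(11, 7) -> merged; set of 11 now {0, 1, 2, 3, 5, 6, 7, 8, 9, 11, 13, 14}
Step 20: union(2, 9) -> already same set; set of 2 now {0, 1, 2, 3, 5, 6, 7, 8, 9, 11, 13, 14}
Step 21: union(1, 10) -> merged; set of 1 now {0, 1, 2, 3, 5, 6, 7, 8, 9, 10, 11, 13, 14}
Step 22: union(11, 13) -> already same set; set of 11 now {0, 1, 2, 3, 5, 6, 7, 8, 9, 10, 11, 13, 14}
Step 23: union(3, 10) -> already same set; set of 3 now {0, 1, 2, 3, 5, 6, 7, 8, 9, 10, 11, 13, 14}
Step 24: find(5) -> no change; set of 5 is {0, 1, 2, 3, 5, 6, 7, 8, 9, 10, 11, 13, 14}
Step 25: find(6) -> no change; set of 6 is {0, 1, 2, 3, 5, 6, 7, 8, 9, 10, 11, 13, 14}
Step 26: find(12) -> no change; set of 12 is {12}
Step 27: union(7, 8) -> already same set; set of 7 now {0, 1, 2, 3, 5, 6, 7, 8, 9, 10, 11, 13, 14}
Step 28: union(0, 8) -> already same set; set of 0 now {0, 1, 2, 3, 5, 6, 7, 8, 9, 10, 11, 13, 14}
Component of 11: {0, 1, 2, 3, 5, 6, 7, 8, 9, 10, 11, 13, 14}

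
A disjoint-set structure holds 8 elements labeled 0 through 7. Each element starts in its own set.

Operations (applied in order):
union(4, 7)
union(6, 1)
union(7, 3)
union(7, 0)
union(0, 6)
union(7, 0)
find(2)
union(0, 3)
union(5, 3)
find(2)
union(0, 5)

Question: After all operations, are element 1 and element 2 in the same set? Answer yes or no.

Step 1: union(4, 7) -> merged; set of 4 now {4, 7}
Step 2: union(6, 1) -> merged; set of 6 now {1, 6}
Step 3: union(7, 3) -> merged; set of 7 now {3, 4, 7}
Step 4: union(7, 0) -> merged; set of 7 now {0, 3, 4, 7}
Step 5: union(0, 6) -> merged; set of 0 now {0, 1, 3, 4, 6, 7}
Step 6: union(7, 0) -> already same set; set of 7 now {0, 1, 3, 4, 6, 7}
Step 7: find(2) -> no change; set of 2 is {2}
Step 8: union(0, 3) -> already same set; set of 0 now {0, 1, 3, 4, 6, 7}
Step 9: union(5, 3) -> merged; set of 5 now {0, 1, 3, 4, 5, 6, 7}
Step 10: find(2) -> no change; set of 2 is {2}
Step 11: union(0, 5) -> already same set; set of 0 now {0, 1, 3, 4, 5, 6, 7}
Set of 1: {0, 1, 3, 4, 5, 6, 7}; 2 is not a member.

Answer: no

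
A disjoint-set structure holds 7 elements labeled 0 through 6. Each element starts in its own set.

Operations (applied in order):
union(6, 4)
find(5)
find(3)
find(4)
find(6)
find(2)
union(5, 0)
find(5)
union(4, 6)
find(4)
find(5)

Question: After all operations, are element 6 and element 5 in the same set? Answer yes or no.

Answer: no

Derivation:
Step 1: union(6, 4) -> merged; set of 6 now {4, 6}
Step 2: find(5) -> no change; set of 5 is {5}
Step 3: find(3) -> no change; set of 3 is {3}
Step 4: find(4) -> no change; set of 4 is {4, 6}
Step 5: find(6) -> no change; set of 6 is {4, 6}
Step 6: find(2) -> no change; set of 2 is {2}
Step 7: union(5, 0) -> merged; set of 5 now {0, 5}
Step 8: find(5) -> no change; set of 5 is {0, 5}
Step 9: union(4, 6) -> already same set; set of 4 now {4, 6}
Step 10: find(4) -> no change; set of 4 is {4, 6}
Step 11: find(5) -> no change; set of 5 is {0, 5}
Set of 6: {4, 6}; 5 is not a member.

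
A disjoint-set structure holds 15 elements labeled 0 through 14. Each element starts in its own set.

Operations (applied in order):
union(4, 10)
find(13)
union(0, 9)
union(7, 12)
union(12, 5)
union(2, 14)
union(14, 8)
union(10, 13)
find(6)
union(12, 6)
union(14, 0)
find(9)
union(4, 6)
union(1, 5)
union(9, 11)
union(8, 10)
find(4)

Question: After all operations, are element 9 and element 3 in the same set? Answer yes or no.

Answer: no

Derivation:
Step 1: union(4, 10) -> merged; set of 4 now {4, 10}
Step 2: find(13) -> no change; set of 13 is {13}
Step 3: union(0, 9) -> merged; set of 0 now {0, 9}
Step 4: union(7, 12) -> merged; set of 7 now {7, 12}
Step 5: union(12, 5) -> merged; set of 12 now {5, 7, 12}
Step 6: union(2, 14) -> merged; set of 2 now {2, 14}
Step 7: union(14, 8) -> merged; set of 14 now {2, 8, 14}
Step 8: union(10, 13) -> merged; set of 10 now {4, 10, 13}
Step 9: find(6) -> no change; set of 6 is {6}
Step 10: union(12, 6) -> merged; set of 12 now {5, 6, 7, 12}
Step 11: union(14, 0) -> merged; set of 14 now {0, 2, 8, 9, 14}
Step 12: find(9) -> no change; set of 9 is {0, 2, 8, 9, 14}
Step 13: union(4, 6) -> merged; set of 4 now {4, 5, 6, 7, 10, 12, 13}
Step 14: union(1, 5) -> merged; set of 1 now {1, 4, 5, 6, 7, 10, 12, 13}
Step 15: union(9, 11) -> merged; set of 9 now {0, 2, 8, 9, 11, 14}
Step 16: union(8, 10) -> merged; set of 8 now {0, 1, 2, 4, 5, 6, 7, 8, 9, 10, 11, 12, 13, 14}
Step 17: find(4) -> no change; set of 4 is {0, 1, 2, 4, 5, 6, 7, 8, 9, 10, 11, 12, 13, 14}
Set of 9: {0, 1, 2, 4, 5, 6, 7, 8, 9, 10, 11, 12, 13, 14}; 3 is not a member.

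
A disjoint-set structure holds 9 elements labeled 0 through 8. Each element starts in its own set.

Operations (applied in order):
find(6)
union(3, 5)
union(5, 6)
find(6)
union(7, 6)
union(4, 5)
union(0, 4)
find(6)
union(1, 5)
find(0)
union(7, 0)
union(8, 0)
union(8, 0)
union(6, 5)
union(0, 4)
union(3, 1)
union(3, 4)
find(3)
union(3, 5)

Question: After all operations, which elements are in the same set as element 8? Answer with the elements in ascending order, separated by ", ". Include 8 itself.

Step 1: find(6) -> no change; set of 6 is {6}
Step 2: union(3, 5) -> merged; set of 3 now {3, 5}
Step 3: union(5, 6) -> merged; set of 5 now {3, 5, 6}
Step 4: find(6) -> no change; set of 6 is {3, 5, 6}
Step 5: union(7, 6) -> merged; set of 7 now {3, 5, 6, 7}
Step 6: union(4, 5) -> merged; set of 4 now {3, 4, 5, 6, 7}
Step 7: union(0, 4) -> merged; set of 0 now {0, 3, 4, 5, 6, 7}
Step 8: find(6) -> no change; set of 6 is {0, 3, 4, 5, 6, 7}
Step 9: union(1, 5) -> merged; set of 1 now {0, 1, 3, 4, 5, 6, 7}
Step 10: find(0) -> no change; set of 0 is {0, 1, 3, 4, 5, 6, 7}
Step 11: union(7, 0) -> already same set; set of 7 now {0, 1, 3, 4, 5, 6, 7}
Step 12: union(8, 0) -> merged; set of 8 now {0, 1, 3, 4, 5, 6, 7, 8}
Step 13: union(8, 0) -> already same set; set of 8 now {0, 1, 3, 4, 5, 6, 7, 8}
Step 14: union(6, 5) -> already same set; set of 6 now {0, 1, 3, 4, 5, 6, 7, 8}
Step 15: union(0, 4) -> already same set; set of 0 now {0, 1, 3, 4, 5, 6, 7, 8}
Step 16: union(3, 1) -> already same set; set of 3 now {0, 1, 3, 4, 5, 6, 7, 8}
Step 17: union(3, 4) -> already same set; set of 3 now {0, 1, 3, 4, 5, 6, 7, 8}
Step 18: find(3) -> no change; set of 3 is {0, 1, 3, 4, 5, 6, 7, 8}
Step 19: union(3, 5) -> already same set; set of 3 now {0, 1, 3, 4, 5, 6, 7, 8}
Component of 8: {0, 1, 3, 4, 5, 6, 7, 8}

Answer: 0, 1, 3, 4, 5, 6, 7, 8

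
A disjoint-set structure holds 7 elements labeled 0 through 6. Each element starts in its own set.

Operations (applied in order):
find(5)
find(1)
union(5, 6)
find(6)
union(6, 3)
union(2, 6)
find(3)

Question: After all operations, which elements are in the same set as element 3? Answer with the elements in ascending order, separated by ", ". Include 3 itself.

Answer: 2, 3, 5, 6

Derivation:
Step 1: find(5) -> no change; set of 5 is {5}
Step 2: find(1) -> no change; set of 1 is {1}
Step 3: union(5, 6) -> merged; set of 5 now {5, 6}
Step 4: find(6) -> no change; set of 6 is {5, 6}
Step 5: union(6, 3) -> merged; set of 6 now {3, 5, 6}
Step 6: union(2, 6) -> merged; set of 2 now {2, 3, 5, 6}
Step 7: find(3) -> no change; set of 3 is {2, 3, 5, 6}
Component of 3: {2, 3, 5, 6}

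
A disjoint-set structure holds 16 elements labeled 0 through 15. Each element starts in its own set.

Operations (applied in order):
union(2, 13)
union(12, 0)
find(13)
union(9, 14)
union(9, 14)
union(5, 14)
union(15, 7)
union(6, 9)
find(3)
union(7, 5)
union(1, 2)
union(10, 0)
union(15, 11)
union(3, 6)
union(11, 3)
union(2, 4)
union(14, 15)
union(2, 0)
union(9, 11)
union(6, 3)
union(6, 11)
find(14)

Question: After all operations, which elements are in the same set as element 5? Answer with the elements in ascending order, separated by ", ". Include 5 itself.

Answer: 3, 5, 6, 7, 9, 11, 14, 15

Derivation:
Step 1: union(2, 13) -> merged; set of 2 now {2, 13}
Step 2: union(12, 0) -> merged; set of 12 now {0, 12}
Step 3: find(13) -> no change; set of 13 is {2, 13}
Step 4: union(9, 14) -> merged; set of 9 now {9, 14}
Step 5: union(9, 14) -> already same set; set of 9 now {9, 14}
Step 6: union(5, 14) -> merged; set of 5 now {5, 9, 14}
Step 7: union(15, 7) -> merged; set of 15 now {7, 15}
Step 8: union(6, 9) -> merged; set of 6 now {5, 6, 9, 14}
Step 9: find(3) -> no change; set of 3 is {3}
Step 10: union(7, 5) -> merged; set of 7 now {5, 6, 7, 9, 14, 15}
Step 11: union(1, 2) -> merged; set of 1 now {1, 2, 13}
Step 12: union(10, 0) -> merged; set of 10 now {0, 10, 12}
Step 13: union(15, 11) -> merged; set of 15 now {5, 6, 7, 9, 11, 14, 15}
Step 14: union(3, 6) -> merged; set of 3 now {3, 5, 6, 7, 9, 11, 14, 15}
Step 15: union(11, 3) -> already same set; set of 11 now {3, 5, 6, 7, 9, 11, 14, 15}
Step 16: union(2, 4) -> merged; set of 2 now {1, 2, 4, 13}
Step 17: union(14, 15) -> already same set; set of 14 now {3, 5, 6, 7, 9, 11, 14, 15}
Step 18: union(2, 0) -> merged; set of 2 now {0, 1, 2, 4, 10, 12, 13}
Step 19: union(9, 11) -> already same set; set of 9 now {3, 5, 6, 7, 9, 11, 14, 15}
Step 20: union(6, 3) -> already same set; set of 6 now {3, 5, 6, 7, 9, 11, 14, 15}
Step 21: union(6, 11) -> already same set; set of 6 now {3, 5, 6, 7, 9, 11, 14, 15}
Step 22: find(14) -> no change; set of 14 is {3, 5, 6, 7, 9, 11, 14, 15}
Component of 5: {3, 5, 6, 7, 9, 11, 14, 15}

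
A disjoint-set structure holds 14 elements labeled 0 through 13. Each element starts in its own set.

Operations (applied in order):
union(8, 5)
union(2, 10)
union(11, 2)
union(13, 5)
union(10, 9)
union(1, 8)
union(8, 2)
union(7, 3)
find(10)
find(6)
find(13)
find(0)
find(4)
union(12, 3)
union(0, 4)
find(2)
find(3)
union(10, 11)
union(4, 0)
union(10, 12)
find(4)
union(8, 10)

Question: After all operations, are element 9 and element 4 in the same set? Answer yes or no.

Answer: no

Derivation:
Step 1: union(8, 5) -> merged; set of 8 now {5, 8}
Step 2: union(2, 10) -> merged; set of 2 now {2, 10}
Step 3: union(11, 2) -> merged; set of 11 now {2, 10, 11}
Step 4: union(13, 5) -> merged; set of 13 now {5, 8, 13}
Step 5: union(10, 9) -> merged; set of 10 now {2, 9, 10, 11}
Step 6: union(1, 8) -> merged; set of 1 now {1, 5, 8, 13}
Step 7: union(8, 2) -> merged; set of 8 now {1, 2, 5, 8, 9, 10, 11, 13}
Step 8: union(7, 3) -> merged; set of 7 now {3, 7}
Step 9: find(10) -> no change; set of 10 is {1, 2, 5, 8, 9, 10, 11, 13}
Step 10: find(6) -> no change; set of 6 is {6}
Step 11: find(13) -> no change; set of 13 is {1, 2, 5, 8, 9, 10, 11, 13}
Step 12: find(0) -> no change; set of 0 is {0}
Step 13: find(4) -> no change; set of 4 is {4}
Step 14: union(12, 3) -> merged; set of 12 now {3, 7, 12}
Step 15: union(0, 4) -> merged; set of 0 now {0, 4}
Step 16: find(2) -> no change; set of 2 is {1, 2, 5, 8, 9, 10, 11, 13}
Step 17: find(3) -> no change; set of 3 is {3, 7, 12}
Step 18: union(10, 11) -> already same set; set of 10 now {1, 2, 5, 8, 9, 10, 11, 13}
Step 19: union(4, 0) -> already same set; set of 4 now {0, 4}
Step 20: union(10, 12) -> merged; set of 10 now {1, 2, 3, 5, 7, 8, 9, 10, 11, 12, 13}
Step 21: find(4) -> no change; set of 4 is {0, 4}
Step 22: union(8, 10) -> already same set; set of 8 now {1, 2, 3, 5, 7, 8, 9, 10, 11, 12, 13}
Set of 9: {1, 2, 3, 5, 7, 8, 9, 10, 11, 12, 13}; 4 is not a member.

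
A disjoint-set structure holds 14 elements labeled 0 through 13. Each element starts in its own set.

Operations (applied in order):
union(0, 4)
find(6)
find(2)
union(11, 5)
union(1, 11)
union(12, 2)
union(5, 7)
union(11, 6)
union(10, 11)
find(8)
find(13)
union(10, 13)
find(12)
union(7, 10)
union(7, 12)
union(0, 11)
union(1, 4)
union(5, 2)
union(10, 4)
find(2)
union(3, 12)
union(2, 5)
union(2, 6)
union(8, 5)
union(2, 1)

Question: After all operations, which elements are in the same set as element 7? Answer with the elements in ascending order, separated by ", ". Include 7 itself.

Answer: 0, 1, 2, 3, 4, 5, 6, 7, 8, 10, 11, 12, 13

Derivation:
Step 1: union(0, 4) -> merged; set of 0 now {0, 4}
Step 2: find(6) -> no change; set of 6 is {6}
Step 3: find(2) -> no change; set of 2 is {2}
Step 4: union(11, 5) -> merged; set of 11 now {5, 11}
Step 5: union(1, 11) -> merged; set of 1 now {1, 5, 11}
Step 6: union(12, 2) -> merged; set of 12 now {2, 12}
Step 7: union(5, 7) -> merged; set of 5 now {1, 5, 7, 11}
Step 8: union(11, 6) -> merged; set of 11 now {1, 5, 6, 7, 11}
Step 9: union(10, 11) -> merged; set of 10 now {1, 5, 6, 7, 10, 11}
Step 10: find(8) -> no change; set of 8 is {8}
Step 11: find(13) -> no change; set of 13 is {13}
Step 12: union(10, 13) -> merged; set of 10 now {1, 5, 6, 7, 10, 11, 13}
Step 13: find(12) -> no change; set of 12 is {2, 12}
Step 14: union(7, 10) -> already same set; set of 7 now {1, 5, 6, 7, 10, 11, 13}
Step 15: union(7, 12) -> merged; set of 7 now {1, 2, 5, 6, 7, 10, 11, 12, 13}
Step 16: union(0, 11) -> merged; set of 0 now {0, 1, 2, 4, 5, 6, 7, 10, 11, 12, 13}
Step 17: union(1, 4) -> already same set; set of 1 now {0, 1, 2, 4, 5, 6, 7, 10, 11, 12, 13}
Step 18: union(5, 2) -> already same set; set of 5 now {0, 1, 2, 4, 5, 6, 7, 10, 11, 12, 13}
Step 19: union(10, 4) -> already same set; set of 10 now {0, 1, 2, 4, 5, 6, 7, 10, 11, 12, 13}
Step 20: find(2) -> no change; set of 2 is {0, 1, 2, 4, 5, 6, 7, 10, 11, 12, 13}
Step 21: union(3, 12) -> merged; set of 3 now {0, 1, 2, 3, 4, 5, 6, 7, 10, 11, 12, 13}
Step 22: union(2, 5) -> already same set; set of 2 now {0, 1, 2, 3, 4, 5, 6, 7, 10, 11, 12, 13}
Step 23: union(2, 6) -> already same set; set of 2 now {0, 1, 2, 3, 4, 5, 6, 7, 10, 11, 12, 13}
Step 24: union(8, 5) -> merged; set of 8 now {0, 1, 2, 3, 4, 5, 6, 7, 8, 10, 11, 12, 13}
Step 25: union(2, 1) -> already same set; set of 2 now {0, 1, 2, 3, 4, 5, 6, 7, 8, 10, 11, 12, 13}
Component of 7: {0, 1, 2, 3, 4, 5, 6, 7, 8, 10, 11, 12, 13}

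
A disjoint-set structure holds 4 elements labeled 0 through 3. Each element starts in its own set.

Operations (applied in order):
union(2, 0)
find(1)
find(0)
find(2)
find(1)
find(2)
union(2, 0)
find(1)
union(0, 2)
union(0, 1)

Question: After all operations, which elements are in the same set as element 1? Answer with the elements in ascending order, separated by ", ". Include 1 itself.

Answer: 0, 1, 2

Derivation:
Step 1: union(2, 0) -> merged; set of 2 now {0, 2}
Step 2: find(1) -> no change; set of 1 is {1}
Step 3: find(0) -> no change; set of 0 is {0, 2}
Step 4: find(2) -> no change; set of 2 is {0, 2}
Step 5: find(1) -> no change; set of 1 is {1}
Step 6: find(2) -> no change; set of 2 is {0, 2}
Step 7: union(2, 0) -> already same set; set of 2 now {0, 2}
Step 8: find(1) -> no change; set of 1 is {1}
Step 9: union(0, 2) -> already same set; set of 0 now {0, 2}
Step 10: union(0, 1) -> merged; set of 0 now {0, 1, 2}
Component of 1: {0, 1, 2}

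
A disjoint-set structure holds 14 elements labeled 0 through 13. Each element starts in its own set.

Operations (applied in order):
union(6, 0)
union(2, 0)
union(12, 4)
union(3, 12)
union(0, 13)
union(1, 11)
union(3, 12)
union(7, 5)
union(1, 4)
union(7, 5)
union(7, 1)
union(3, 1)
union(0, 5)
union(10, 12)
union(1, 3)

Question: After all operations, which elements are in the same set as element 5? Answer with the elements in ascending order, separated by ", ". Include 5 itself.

Step 1: union(6, 0) -> merged; set of 6 now {0, 6}
Step 2: union(2, 0) -> merged; set of 2 now {0, 2, 6}
Step 3: union(12, 4) -> merged; set of 12 now {4, 12}
Step 4: union(3, 12) -> merged; set of 3 now {3, 4, 12}
Step 5: union(0, 13) -> merged; set of 0 now {0, 2, 6, 13}
Step 6: union(1, 11) -> merged; set of 1 now {1, 11}
Step 7: union(3, 12) -> already same set; set of 3 now {3, 4, 12}
Step 8: union(7, 5) -> merged; set of 7 now {5, 7}
Step 9: union(1, 4) -> merged; set of 1 now {1, 3, 4, 11, 12}
Step 10: union(7, 5) -> already same set; set of 7 now {5, 7}
Step 11: union(7, 1) -> merged; set of 7 now {1, 3, 4, 5, 7, 11, 12}
Step 12: union(3, 1) -> already same set; set of 3 now {1, 3, 4, 5, 7, 11, 12}
Step 13: union(0, 5) -> merged; set of 0 now {0, 1, 2, 3, 4, 5, 6, 7, 11, 12, 13}
Step 14: union(10, 12) -> merged; set of 10 now {0, 1, 2, 3, 4, 5, 6, 7, 10, 11, 12, 13}
Step 15: union(1, 3) -> already same set; set of 1 now {0, 1, 2, 3, 4, 5, 6, 7, 10, 11, 12, 13}
Component of 5: {0, 1, 2, 3, 4, 5, 6, 7, 10, 11, 12, 13}

Answer: 0, 1, 2, 3, 4, 5, 6, 7, 10, 11, 12, 13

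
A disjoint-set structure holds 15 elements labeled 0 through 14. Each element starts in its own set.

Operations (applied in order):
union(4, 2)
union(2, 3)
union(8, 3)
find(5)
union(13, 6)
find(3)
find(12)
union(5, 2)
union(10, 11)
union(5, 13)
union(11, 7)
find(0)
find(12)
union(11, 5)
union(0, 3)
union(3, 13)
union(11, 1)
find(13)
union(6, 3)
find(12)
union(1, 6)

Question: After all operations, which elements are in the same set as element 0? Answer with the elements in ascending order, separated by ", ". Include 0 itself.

Answer: 0, 1, 2, 3, 4, 5, 6, 7, 8, 10, 11, 13

Derivation:
Step 1: union(4, 2) -> merged; set of 4 now {2, 4}
Step 2: union(2, 3) -> merged; set of 2 now {2, 3, 4}
Step 3: union(8, 3) -> merged; set of 8 now {2, 3, 4, 8}
Step 4: find(5) -> no change; set of 5 is {5}
Step 5: union(13, 6) -> merged; set of 13 now {6, 13}
Step 6: find(3) -> no change; set of 3 is {2, 3, 4, 8}
Step 7: find(12) -> no change; set of 12 is {12}
Step 8: union(5, 2) -> merged; set of 5 now {2, 3, 4, 5, 8}
Step 9: union(10, 11) -> merged; set of 10 now {10, 11}
Step 10: union(5, 13) -> merged; set of 5 now {2, 3, 4, 5, 6, 8, 13}
Step 11: union(11, 7) -> merged; set of 11 now {7, 10, 11}
Step 12: find(0) -> no change; set of 0 is {0}
Step 13: find(12) -> no change; set of 12 is {12}
Step 14: union(11, 5) -> merged; set of 11 now {2, 3, 4, 5, 6, 7, 8, 10, 11, 13}
Step 15: union(0, 3) -> merged; set of 0 now {0, 2, 3, 4, 5, 6, 7, 8, 10, 11, 13}
Step 16: union(3, 13) -> already same set; set of 3 now {0, 2, 3, 4, 5, 6, 7, 8, 10, 11, 13}
Step 17: union(11, 1) -> merged; set of 11 now {0, 1, 2, 3, 4, 5, 6, 7, 8, 10, 11, 13}
Step 18: find(13) -> no change; set of 13 is {0, 1, 2, 3, 4, 5, 6, 7, 8, 10, 11, 13}
Step 19: union(6, 3) -> already same set; set of 6 now {0, 1, 2, 3, 4, 5, 6, 7, 8, 10, 11, 13}
Step 20: find(12) -> no change; set of 12 is {12}
Step 21: union(1, 6) -> already same set; set of 1 now {0, 1, 2, 3, 4, 5, 6, 7, 8, 10, 11, 13}
Component of 0: {0, 1, 2, 3, 4, 5, 6, 7, 8, 10, 11, 13}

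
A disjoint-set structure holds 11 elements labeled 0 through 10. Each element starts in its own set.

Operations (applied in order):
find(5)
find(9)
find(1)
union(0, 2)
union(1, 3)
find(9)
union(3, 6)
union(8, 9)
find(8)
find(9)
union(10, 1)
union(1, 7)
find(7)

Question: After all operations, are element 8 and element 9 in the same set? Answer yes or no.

Step 1: find(5) -> no change; set of 5 is {5}
Step 2: find(9) -> no change; set of 9 is {9}
Step 3: find(1) -> no change; set of 1 is {1}
Step 4: union(0, 2) -> merged; set of 0 now {0, 2}
Step 5: union(1, 3) -> merged; set of 1 now {1, 3}
Step 6: find(9) -> no change; set of 9 is {9}
Step 7: union(3, 6) -> merged; set of 3 now {1, 3, 6}
Step 8: union(8, 9) -> merged; set of 8 now {8, 9}
Step 9: find(8) -> no change; set of 8 is {8, 9}
Step 10: find(9) -> no change; set of 9 is {8, 9}
Step 11: union(10, 1) -> merged; set of 10 now {1, 3, 6, 10}
Step 12: union(1, 7) -> merged; set of 1 now {1, 3, 6, 7, 10}
Step 13: find(7) -> no change; set of 7 is {1, 3, 6, 7, 10}
Set of 8: {8, 9}; 9 is a member.

Answer: yes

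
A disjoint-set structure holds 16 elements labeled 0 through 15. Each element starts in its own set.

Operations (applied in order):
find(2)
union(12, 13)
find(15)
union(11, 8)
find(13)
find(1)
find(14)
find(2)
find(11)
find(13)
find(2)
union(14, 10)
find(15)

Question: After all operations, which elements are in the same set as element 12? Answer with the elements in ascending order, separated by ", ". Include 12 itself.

Answer: 12, 13

Derivation:
Step 1: find(2) -> no change; set of 2 is {2}
Step 2: union(12, 13) -> merged; set of 12 now {12, 13}
Step 3: find(15) -> no change; set of 15 is {15}
Step 4: union(11, 8) -> merged; set of 11 now {8, 11}
Step 5: find(13) -> no change; set of 13 is {12, 13}
Step 6: find(1) -> no change; set of 1 is {1}
Step 7: find(14) -> no change; set of 14 is {14}
Step 8: find(2) -> no change; set of 2 is {2}
Step 9: find(11) -> no change; set of 11 is {8, 11}
Step 10: find(13) -> no change; set of 13 is {12, 13}
Step 11: find(2) -> no change; set of 2 is {2}
Step 12: union(14, 10) -> merged; set of 14 now {10, 14}
Step 13: find(15) -> no change; set of 15 is {15}
Component of 12: {12, 13}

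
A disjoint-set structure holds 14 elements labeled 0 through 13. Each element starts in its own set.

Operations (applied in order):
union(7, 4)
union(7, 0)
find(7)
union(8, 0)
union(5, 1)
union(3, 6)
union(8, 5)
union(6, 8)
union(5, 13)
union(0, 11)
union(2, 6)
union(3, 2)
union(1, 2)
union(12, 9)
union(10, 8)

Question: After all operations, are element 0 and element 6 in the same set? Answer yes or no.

Step 1: union(7, 4) -> merged; set of 7 now {4, 7}
Step 2: union(7, 0) -> merged; set of 7 now {0, 4, 7}
Step 3: find(7) -> no change; set of 7 is {0, 4, 7}
Step 4: union(8, 0) -> merged; set of 8 now {0, 4, 7, 8}
Step 5: union(5, 1) -> merged; set of 5 now {1, 5}
Step 6: union(3, 6) -> merged; set of 3 now {3, 6}
Step 7: union(8, 5) -> merged; set of 8 now {0, 1, 4, 5, 7, 8}
Step 8: union(6, 8) -> merged; set of 6 now {0, 1, 3, 4, 5, 6, 7, 8}
Step 9: union(5, 13) -> merged; set of 5 now {0, 1, 3, 4, 5, 6, 7, 8, 13}
Step 10: union(0, 11) -> merged; set of 0 now {0, 1, 3, 4, 5, 6, 7, 8, 11, 13}
Step 11: union(2, 6) -> merged; set of 2 now {0, 1, 2, 3, 4, 5, 6, 7, 8, 11, 13}
Step 12: union(3, 2) -> already same set; set of 3 now {0, 1, 2, 3, 4, 5, 6, 7, 8, 11, 13}
Step 13: union(1, 2) -> already same set; set of 1 now {0, 1, 2, 3, 4, 5, 6, 7, 8, 11, 13}
Step 14: union(12, 9) -> merged; set of 12 now {9, 12}
Step 15: union(10, 8) -> merged; set of 10 now {0, 1, 2, 3, 4, 5, 6, 7, 8, 10, 11, 13}
Set of 0: {0, 1, 2, 3, 4, 5, 6, 7, 8, 10, 11, 13}; 6 is a member.

Answer: yes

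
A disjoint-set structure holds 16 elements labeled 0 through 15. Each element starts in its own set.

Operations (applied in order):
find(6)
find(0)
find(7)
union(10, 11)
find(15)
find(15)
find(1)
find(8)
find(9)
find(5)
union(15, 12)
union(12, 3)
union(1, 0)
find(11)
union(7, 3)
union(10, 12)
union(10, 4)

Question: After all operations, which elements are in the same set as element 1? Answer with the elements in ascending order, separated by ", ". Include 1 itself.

Answer: 0, 1

Derivation:
Step 1: find(6) -> no change; set of 6 is {6}
Step 2: find(0) -> no change; set of 0 is {0}
Step 3: find(7) -> no change; set of 7 is {7}
Step 4: union(10, 11) -> merged; set of 10 now {10, 11}
Step 5: find(15) -> no change; set of 15 is {15}
Step 6: find(15) -> no change; set of 15 is {15}
Step 7: find(1) -> no change; set of 1 is {1}
Step 8: find(8) -> no change; set of 8 is {8}
Step 9: find(9) -> no change; set of 9 is {9}
Step 10: find(5) -> no change; set of 5 is {5}
Step 11: union(15, 12) -> merged; set of 15 now {12, 15}
Step 12: union(12, 3) -> merged; set of 12 now {3, 12, 15}
Step 13: union(1, 0) -> merged; set of 1 now {0, 1}
Step 14: find(11) -> no change; set of 11 is {10, 11}
Step 15: union(7, 3) -> merged; set of 7 now {3, 7, 12, 15}
Step 16: union(10, 12) -> merged; set of 10 now {3, 7, 10, 11, 12, 15}
Step 17: union(10, 4) -> merged; set of 10 now {3, 4, 7, 10, 11, 12, 15}
Component of 1: {0, 1}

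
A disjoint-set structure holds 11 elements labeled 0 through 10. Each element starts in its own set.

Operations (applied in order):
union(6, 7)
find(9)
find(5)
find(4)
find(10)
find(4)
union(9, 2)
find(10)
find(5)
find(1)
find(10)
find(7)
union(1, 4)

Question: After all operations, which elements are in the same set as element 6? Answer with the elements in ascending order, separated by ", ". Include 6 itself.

Answer: 6, 7

Derivation:
Step 1: union(6, 7) -> merged; set of 6 now {6, 7}
Step 2: find(9) -> no change; set of 9 is {9}
Step 3: find(5) -> no change; set of 5 is {5}
Step 4: find(4) -> no change; set of 4 is {4}
Step 5: find(10) -> no change; set of 10 is {10}
Step 6: find(4) -> no change; set of 4 is {4}
Step 7: union(9, 2) -> merged; set of 9 now {2, 9}
Step 8: find(10) -> no change; set of 10 is {10}
Step 9: find(5) -> no change; set of 5 is {5}
Step 10: find(1) -> no change; set of 1 is {1}
Step 11: find(10) -> no change; set of 10 is {10}
Step 12: find(7) -> no change; set of 7 is {6, 7}
Step 13: union(1, 4) -> merged; set of 1 now {1, 4}
Component of 6: {6, 7}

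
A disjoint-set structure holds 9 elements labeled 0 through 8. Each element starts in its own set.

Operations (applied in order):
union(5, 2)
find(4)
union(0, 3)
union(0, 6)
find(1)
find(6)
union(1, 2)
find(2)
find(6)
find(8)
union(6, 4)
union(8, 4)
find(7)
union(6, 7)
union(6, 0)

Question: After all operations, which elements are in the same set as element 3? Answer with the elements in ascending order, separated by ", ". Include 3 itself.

Answer: 0, 3, 4, 6, 7, 8

Derivation:
Step 1: union(5, 2) -> merged; set of 5 now {2, 5}
Step 2: find(4) -> no change; set of 4 is {4}
Step 3: union(0, 3) -> merged; set of 0 now {0, 3}
Step 4: union(0, 6) -> merged; set of 0 now {0, 3, 6}
Step 5: find(1) -> no change; set of 1 is {1}
Step 6: find(6) -> no change; set of 6 is {0, 3, 6}
Step 7: union(1, 2) -> merged; set of 1 now {1, 2, 5}
Step 8: find(2) -> no change; set of 2 is {1, 2, 5}
Step 9: find(6) -> no change; set of 6 is {0, 3, 6}
Step 10: find(8) -> no change; set of 8 is {8}
Step 11: union(6, 4) -> merged; set of 6 now {0, 3, 4, 6}
Step 12: union(8, 4) -> merged; set of 8 now {0, 3, 4, 6, 8}
Step 13: find(7) -> no change; set of 7 is {7}
Step 14: union(6, 7) -> merged; set of 6 now {0, 3, 4, 6, 7, 8}
Step 15: union(6, 0) -> already same set; set of 6 now {0, 3, 4, 6, 7, 8}
Component of 3: {0, 3, 4, 6, 7, 8}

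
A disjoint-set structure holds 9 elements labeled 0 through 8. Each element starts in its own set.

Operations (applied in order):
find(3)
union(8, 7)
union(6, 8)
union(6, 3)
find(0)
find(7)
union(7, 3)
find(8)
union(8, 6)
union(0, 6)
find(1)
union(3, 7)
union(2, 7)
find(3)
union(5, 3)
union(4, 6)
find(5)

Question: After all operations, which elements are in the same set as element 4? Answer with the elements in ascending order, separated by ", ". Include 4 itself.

Step 1: find(3) -> no change; set of 3 is {3}
Step 2: union(8, 7) -> merged; set of 8 now {7, 8}
Step 3: union(6, 8) -> merged; set of 6 now {6, 7, 8}
Step 4: union(6, 3) -> merged; set of 6 now {3, 6, 7, 8}
Step 5: find(0) -> no change; set of 0 is {0}
Step 6: find(7) -> no change; set of 7 is {3, 6, 7, 8}
Step 7: union(7, 3) -> already same set; set of 7 now {3, 6, 7, 8}
Step 8: find(8) -> no change; set of 8 is {3, 6, 7, 8}
Step 9: union(8, 6) -> already same set; set of 8 now {3, 6, 7, 8}
Step 10: union(0, 6) -> merged; set of 0 now {0, 3, 6, 7, 8}
Step 11: find(1) -> no change; set of 1 is {1}
Step 12: union(3, 7) -> already same set; set of 3 now {0, 3, 6, 7, 8}
Step 13: union(2, 7) -> merged; set of 2 now {0, 2, 3, 6, 7, 8}
Step 14: find(3) -> no change; set of 3 is {0, 2, 3, 6, 7, 8}
Step 15: union(5, 3) -> merged; set of 5 now {0, 2, 3, 5, 6, 7, 8}
Step 16: union(4, 6) -> merged; set of 4 now {0, 2, 3, 4, 5, 6, 7, 8}
Step 17: find(5) -> no change; set of 5 is {0, 2, 3, 4, 5, 6, 7, 8}
Component of 4: {0, 2, 3, 4, 5, 6, 7, 8}

Answer: 0, 2, 3, 4, 5, 6, 7, 8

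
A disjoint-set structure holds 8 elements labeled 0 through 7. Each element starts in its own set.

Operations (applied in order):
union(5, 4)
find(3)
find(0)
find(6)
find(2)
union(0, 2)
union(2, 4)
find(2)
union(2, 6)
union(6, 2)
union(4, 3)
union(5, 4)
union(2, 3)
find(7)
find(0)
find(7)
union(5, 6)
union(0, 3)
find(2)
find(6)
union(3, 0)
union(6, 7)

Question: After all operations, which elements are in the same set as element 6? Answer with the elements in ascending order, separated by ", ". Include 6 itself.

Step 1: union(5, 4) -> merged; set of 5 now {4, 5}
Step 2: find(3) -> no change; set of 3 is {3}
Step 3: find(0) -> no change; set of 0 is {0}
Step 4: find(6) -> no change; set of 6 is {6}
Step 5: find(2) -> no change; set of 2 is {2}
Step 6: union(0, 2) -> merged; set of 0 now {0, 2}
Step 7: union(2, 4) -> merged; set of 2 now {0, 2, 4, 5}
Step 8: find(2) -> no change; set of 2 is {0, 2, 4, 5}
Step 9: union(2, 6) -> merged; set of 2 now {0, 2, 4, 5, 6}
Step 10: union(6, 2) -> already same set; set of 6 now {0, 2, 4, 5, 6}
Step 11: union(4, 3) -> merged; set of 4 now {0, 2, 3, 4, 5, 6}
Step 12: union(5, 4) -> already same set; set of 5 now {0, 2, 3, 4, 5, 6}
Step 13: union(2, 3) -> already same set; set of 2 now {0, 2, 3, 4, 5, 6}
Step 14: find(7) -> no change; set of 7 is {7}
Step 15: find(0) -> no change; set of 0 is {0, 2, 3, 4, 5, 6}
Step 16: find(7) -> no change; set of 7 is {7}
Step 17: union(5, 6) -> already same set; set of 5 now {0, 2, 3, 4, 5, 6}
Step 18: union(0, 3) -> already same set; set of 0 now {0, 2, 3, 4, 5, 6}
Step 19: find(2) -> no change; set of 2 is {0, 2, 3, 4, 5, 6}
Step 20: find(6) -> no change; set of 6 is {0, 2, 3, 4, 5, 6}
Step 21: union(3, 0) -> already same set; set of 3 now {0, 2, 3, 4, 5, 6}
Step 22: union(6, 7) -> merged; set of 6 now {0, 2, 3, 4, 5, 6, 7}
Component of 6: {0, 2, 3, 4, 5, 6, 7}

Answer: 0, 2, 3, 4, 5, 6, 7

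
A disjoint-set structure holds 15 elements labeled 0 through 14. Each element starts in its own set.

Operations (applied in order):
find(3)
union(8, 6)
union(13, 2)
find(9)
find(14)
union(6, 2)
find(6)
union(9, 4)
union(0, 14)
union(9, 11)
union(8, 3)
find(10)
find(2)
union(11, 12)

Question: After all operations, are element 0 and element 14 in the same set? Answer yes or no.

Step 1: find(3) -> no change; set of 3 is {3}
Step 2: union(8, 6) -> merged; set of 8 now {6, 8}
Step 3: union(13, 2) -> merged; set of 13 now {2, 13}
Step 4: find(9) -> no change; set of 9 is {9}
Step 5: find(14) -> no change; set of 14 is {14}
Step 6: union(6, 2) -> merged; set of 6 now {2, 6, 8, 13}
Step 7: find(6) -> no change; set of 6 is {2, 6, 8, 13}
Step 8: union(9, 4) -> merged; set of 9 now {4, 9}
Step 9: union(0, 14) -> merged; set of 0 now {0, 14}
Step 10: union(9, 11) -> merged; set of 9 now {4, 9, 11}
Step 11: union(8, 3) -> merged; set of 8 now {2, 3, 6, 8, 13}
Step 12: find(10) -> no change; set of 10 is {10}
Step 13: find(2) -> no change; set of 2 is {2, 3, 6, 8, 13}
Step 14: union(11, 12) -> merged; set of 11 now {4, 9, 11, 12}
Set of 0: {0, 14}; 14 is a member.

Answer: yes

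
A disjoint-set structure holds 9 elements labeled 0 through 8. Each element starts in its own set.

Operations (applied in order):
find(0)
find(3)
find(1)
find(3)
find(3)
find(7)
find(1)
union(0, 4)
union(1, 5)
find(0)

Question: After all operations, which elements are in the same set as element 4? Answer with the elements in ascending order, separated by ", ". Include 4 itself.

Step 1: find(0) -> no change; set of 0 is {0}
Step 2: find(3) -> no change; set of 3 is {3}
Step 3: find(1) -> no change; set of 1 is {1}
Step 4: find(3) -> no change; set of 3 is {3}
Step 5: find(3) -> no change; set of 3 is {3}
Step 6: find(7) -> no change; set of 7 is {7}
Step 7: find(1) -> no change; set of 1 is {1}
Step 8: union(0, 4) -> merged; set of 0 now {0, 4}
Step 9: union(1, 5) -> merged; set of 1 now {1, 5}
Step 10: find(0) -> no change; set of 0 is {0, 4}
Component of 4: {0, 4}

Answer: 0, 4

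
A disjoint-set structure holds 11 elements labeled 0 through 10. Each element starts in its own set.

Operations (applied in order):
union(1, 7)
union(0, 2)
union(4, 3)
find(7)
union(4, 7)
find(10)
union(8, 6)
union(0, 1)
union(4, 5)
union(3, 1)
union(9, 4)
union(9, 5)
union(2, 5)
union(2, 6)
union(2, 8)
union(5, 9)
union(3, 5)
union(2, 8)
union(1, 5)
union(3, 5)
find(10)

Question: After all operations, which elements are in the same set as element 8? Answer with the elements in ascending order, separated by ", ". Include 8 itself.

Answer: 0, 1, 2, 3, 4, 5, 6, 7, 8, 9

Derivation:
Step 1: union(1, 7) -> merged; set of 1 now {1, 7}
Step 2: union(0, 2) -> merged; set of 0 now {0, 2}
Step 3: union(4, 3) -> merged; set of 4 now {3, 4}
Step 4: find(7) -> no change; set of 7 is {1, 7}
Step 5: union(4, 7) -> merged; set of 4 now {1, 3, 4, 7}
Step 6: find(10) -> no change; set of 10 is {10}
Step 7: union(8, 6) -> merged; set of 8 now {6, 8}
Step 8: union(0, 1) -> merged; set of 0 now {0, 1, 2, 3, 4, 7}
Step 9: union(4, 5) -> merged; set of 4 now {0, 1, 2, 3, 4, 5, 7}
Step 10: union(3, 1) -> already same set; set of 3 now {0, 1, 2, 3, 4, 5, 7}
Step 11: union(9, 4) -> merged; set of 9 now {0, 1, 2, 3, 4, 5, 7, 9}
Step 12: union(9, 5) -> already same set; set of 9 now {0, 1, 2, 3, 4, 5, 7, 9}
Step 13: union(2, 5) -> already same set; set of 2 now {0, 1, 2, 3, 4, 5, 7, 9}
Step 14: union(2, 6) -> merged; set of 2 now {0, 1, 2, 3, 4, 5, 6, 7, 8, 9}
Step 15: union(2, 8) -> already same set; set of 2 now {0, 1, 2, 3, 4, 5, 6, 7, 8, 9}
Step 16: union(5, 9) -> already same set; set of 5 now {0, 1, 2, 3, 4, 5, 6, 7, 8, 9}
Step 17: union(3, 5) -> already same set; set of 3 now {0, 1, 2, 3, 4, 5, 6, 7, 8, 9}
Step 18: union(2, 8) -> already same set; set of 2 now {0, 1, 2, 3, 4, 5, 6, 7, 8, 9}
Step 19: union(1, 5) -> already same set; set of 1 now {0, 1, 2, 3, 4, 5, 6, 7, 8, 9}
Step 20: union(3, 5) -> already same set; set of 3 now {0, 1, 2, 3, 4, 5, 6, 7, 8, 9}
Step 21: find(10) -> no change; set of 10 is {10}
Component of 8: {0, 1, 2, 3, 4, 5, 6, 7, 8, 9}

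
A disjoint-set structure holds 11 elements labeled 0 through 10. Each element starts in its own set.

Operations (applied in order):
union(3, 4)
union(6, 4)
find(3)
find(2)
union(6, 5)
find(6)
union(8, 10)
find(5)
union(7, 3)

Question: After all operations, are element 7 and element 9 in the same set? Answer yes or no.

Answer: no

Derivation:
Step 1: union(3, 4) -> merged; set of 3 now {3, 4}
Step 2: union(6, 4) -> merged; set of 6 now {3, 4, 6}
Step 3: find(3) -> no change; set of 3 is {3, 4, 6}
Step 4: find(2) -> no change; set of 2 is {2}
Step 5: union(6, 5) -> merged; set of 6 now {3, 4, 5, 6}
Step 6: find(6) -> no change; set of 6 is {3, 4, 5, 6}
Step 7: union(8, 10) -> merged; set of 8 now {8, 10}
Step 8: find(5) -> no change; set of 5 is {3, 4, 5, 6}
Step 9: union(7, 3) -> merged; set of 7 now {3, 4, 5, 6, 7}
Set of 7: {3, 4, 5, 6, 7}; 9 is not a member.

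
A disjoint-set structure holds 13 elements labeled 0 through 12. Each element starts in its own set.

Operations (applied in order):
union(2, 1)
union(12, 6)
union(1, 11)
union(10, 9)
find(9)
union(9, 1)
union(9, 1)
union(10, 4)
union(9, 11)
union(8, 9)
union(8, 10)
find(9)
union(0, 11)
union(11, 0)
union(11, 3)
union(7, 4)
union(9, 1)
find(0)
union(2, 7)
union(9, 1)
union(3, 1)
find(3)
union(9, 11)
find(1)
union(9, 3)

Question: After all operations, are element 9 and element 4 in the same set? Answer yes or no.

Answer: yes

Derivation:
Step 1: union(2, 1) -> merged; set of 2 now {1, 2}
Step 2: union(12, 6) -> merged; set of 12 now {6, 12}
Step 3: union(1, 11) -> merged; set of 1 now {1, 2, 11}
Step 4: union(10, 9) -> merged; set of 10 now {9, 10}
Step 5: find(9) -> no change; set of 9 is {9, 10}
Step 6: union(9, 1) -> merged; set of 9 now {1, 2, 9, 10, 11}
Step 7: union(9, 1) -> already same set; set of 9 now {1, 2, 9, 10, 11}
Step 8: union(10, 4) -> merged; set of 10 now {1, 2, 4, 9, 10, 11}
Step 9: union(9, 11) -> already same set; set of 9 now {1, 2, 4, 9, 10, 11}
Step 10: union(8, 9) -> merged; set of 8 now {1, 2, 4, 8, 9, 10, 11}
Step 11: union(8, 10) -> already same set; set of 8 now {1, 2, 4, 8, 9, 10, 11}
Step 12: find(9) -> no change; set of 9 is {1, 2, 4, 8, 9, 10, 11}
Step 13: union(0, 11) -> merged; set of 0 now {0, 1, 2, 4, 8, 9, 10, 11}
Step 14: union(11, 0) -> already same set; set of 11 now {0, 1, 2, 4, 8, 9, 10, 11}
Step 15: union(11, 3) -> merged; set of 11 now {0, 1, 2, 3, 4, 8, 9, 10, 11}
Step 16: union(7, 4) -> merged; set of 7 now {0, 1, 2, 3, 4, 7, 8, 9, 10, 11}
Step 17: union(9, 1) -> already same set; set of 9 now {0, 1, 2, 3, 4, 7, 8, 9, 10, 11}
Step 18: find(0) -> no change; set of 0 is {0, 1, 2, 3, 4, 7, 8, 9, 10, 11}
Step 19: union(2, 7) -> already same set; set of 2 now {0, 1, 2, 3, 4, 7, 8, 9, 10, 11}
Step 20: union(9, 1) -> already same set; set of 9 now {0, 1, 2, 3, 4, 7, 8, 9, 10, 11}
Step 21: union(3, 1) -> already same set; set of 3 now {0, 1, 2, 3, 4, 7, 8, 9, 10, 11}
Step 22: find(3) -> no change; set of 3 is {0, 1, 2, 3, 4, 7, 8, 9, 10, 11}
Step 23: union(9, 11) -> already same set; set of 9 now {0, 1, 2, 3, 4, 7, 8, 9, 10, 11}
Step 24: find(1) -> no change; set of 1 is {0, 1, 2, 3, 4, 7, 8, 9, 10, 11}
Step 25: union(9, 3) -> already same set; set of 9 now {0, 1, 2, 3, 4, 7, 8, 9, 10, 11}
Set of 9: {0, 1, 2, 3, 4, 7, 8, 9, 10, 11}; 4 is a member.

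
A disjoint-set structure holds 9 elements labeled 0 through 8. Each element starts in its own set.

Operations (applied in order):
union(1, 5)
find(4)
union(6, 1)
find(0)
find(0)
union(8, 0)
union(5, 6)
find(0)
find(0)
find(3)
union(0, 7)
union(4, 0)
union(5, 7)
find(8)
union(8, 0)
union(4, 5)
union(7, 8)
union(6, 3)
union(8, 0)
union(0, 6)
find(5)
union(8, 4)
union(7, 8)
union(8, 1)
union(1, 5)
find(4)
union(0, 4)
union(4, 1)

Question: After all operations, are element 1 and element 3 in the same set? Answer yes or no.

Step 1: union(1, 5) -> merged; set of 1 now {1, 5}
Step 2: find(4) -> no change; set of 4 is {4}
Step 3: union(6, 1) -> merged; set of 6 now {1, 5, 6}
Step 4: find(0) -> no change; set of 0 is {0}
Step 5: find(0) -> no change; set of 0 is {0}
Step 6: union(8, 0) -> merged; set of 8 now {0, 8}
Step 7: union(5, 6) -> already same set; set of 5 now {1, 5, 6}
Step 8: find(0) -> no change; set of 0 is {0, 8}
Step 9: find(0) -> no change; set of 0 is {0, 8}
Step 10: find(3) -> no change; set of 3 is {3}
Step 11: union(0, 7) -> merged; set of 0 now {0, 7, 8}
Step 12: union(4, 0) -> merged; set of 4 now {0, 4, 7, 8}
Step 13: union(5, 7) -> merged; set of 5 now {0, 1, 4, 5, 6, 7, 8}
Step 14: find(8) -> no change; set of 8 is {0, 1, 4, 5, 6, 7, 8}
Step 15: union(8, 0) -> already same set; set of 8 now {0, 1, 4, 5, 6, 7, 8}
Step 16: union(4, 5) -> already same set; set of 4 now {0, 1, 4, 5, 6, 7, 8}
Step 17: union(7, 8) -> already same set; set of 7 now {0, 1, 4, 5, 6, 7, 8}
Step 18: union(6, 3) -> merged; set of 6 now {0, 1, 3, 4, 5, 6, 7, 8}
Step 19: union(8, 0) -> already same set; set of 8 now {0, 1, 3, 4, 5, 6, 7, 8}
Step 20: union(0, 6) -> already same set; set of 0 now {0, 1, 3, 4, 5, 6, 7, 8}
Step 21: find(5) -> no change; set of 5 is {0, 1, 3, 4, 5, 6, 7, 8}
Step 22: union(8, 4) -> already same set; set of 8 now {0, 1, 3, 4, 5, 6, 7, 8}
Step 23: union(7, 8) -> already same set; set of 7 now {0, 1, 3, 4, 5, 6, 7, 8}
Step 24: union(8, 1) -> already same set; set of 8 now {0, 1, 3, 4, 5, 6, 7, 8}
Step 25: union(1, 5) -> already same set; set of 1 now {0, 1, 3, 4, 5, 6, 7, 8}
Step 26: find(4) -> no change; set of 4 is {0, 1, 3, 4, 5, 6, 7, 8}
Step 27: union(0, 4) -> already same set; set of 0 now {0, 1, 3, 4, 5, 6, 7, 8}
Step 28: union(4, 1) -> already same set; set of 4 now {0, 1, 3, 4, 5, 6, 7, 8}
Set of 1: {0, 1, 3, 4, 5, 6, 7, 8}; 3 is a member.

Answer: yes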